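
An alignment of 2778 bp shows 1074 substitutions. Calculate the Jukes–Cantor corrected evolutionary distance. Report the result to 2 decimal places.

0.54

p = 1074/2778 ≈ 0.386609.
d = −(3/4) ln(1 − 4p/3) = −0.75 ln(1 − 0.515479) = −0.75 ln(0.484521)
  = −0.75 × (-0.724595) = 0.543446 substitutions/site.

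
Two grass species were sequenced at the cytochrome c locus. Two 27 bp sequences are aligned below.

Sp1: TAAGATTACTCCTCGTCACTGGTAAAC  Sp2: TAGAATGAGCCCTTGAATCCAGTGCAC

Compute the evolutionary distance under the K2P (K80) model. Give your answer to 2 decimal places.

Of 27 sites, 7 differences are transitions and 6 are transversions, so P = 7/27 ≈ 0.259259 and Q = 6/27 ≈ 0.222222.
Under the Kimura two-parameter model, d = −½ ln(1 − 2P − Q) − ¼ ln(1 − 2Q).
1 − 2P − Q = 0.25926, giving −½ ln(0.25926) = 0.674962.
1 − 2Q = 0.555556, giving −¼ ln(0.555556) = 0.146946.
d = 0.674962 + 0.146946 = 0.821908.

0.82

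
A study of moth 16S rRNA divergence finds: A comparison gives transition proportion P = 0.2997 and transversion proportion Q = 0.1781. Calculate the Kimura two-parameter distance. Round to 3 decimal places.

Under the Kimura two-parameter model, d = −½ ln(1 − 2P − Q) − ¼ ln(1 − 2Q).
1 − 2P − Q = 0.2225, giving −½ ln(0.2225) = 0.751414.
1 − 2Q = 0.6438, giving −¼ ln(0.6438) = 0.110092.
d = 0.751414 + 0.110092 = 0.861506.

0.862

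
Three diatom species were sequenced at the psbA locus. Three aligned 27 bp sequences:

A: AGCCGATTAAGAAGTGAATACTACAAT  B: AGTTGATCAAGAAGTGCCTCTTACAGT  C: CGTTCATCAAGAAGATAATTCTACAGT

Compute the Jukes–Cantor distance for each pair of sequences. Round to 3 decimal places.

A–B: 8/27 sites differ → p ≈ 0.296296, d = −0.75 ln(1 − 0.395061) = 0.376971 ≈ 0.377.
A–C: 9/27 sites differ → p ≈ 0.333333, d = −0.75 ln(1 − 0.444444) = 0.440839 ≈ 0.441.
B–C: 8/27 sites differ → p ≈ 0.296296, d = −0.75 ln(1 − 0.395061) = 0.376971 ≈ 0.377.

d(A,B) = 0.377, d(A,C) = 0.441, d(B,C) = 0.377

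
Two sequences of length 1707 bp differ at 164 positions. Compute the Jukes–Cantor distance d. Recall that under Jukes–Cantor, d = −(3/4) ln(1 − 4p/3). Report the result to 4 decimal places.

0.1028

p = 164/1707 ≈ 0.096075.
d = −(3/4) ln(1 − 4p/3) = −0.75 ln(1 − 0.1281) = −0.75 ln(0.8719)
  = −0.75 × (-0.137081) = 0.102811 substitutions/site.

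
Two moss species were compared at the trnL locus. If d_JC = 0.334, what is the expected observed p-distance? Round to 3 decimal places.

0.270

p = (3/4)(1 − e^(−4d/3)) = 0.75 × (1 − e^(-0.445333)) = 0.75 × (1 − 0.640611) = 0.269542.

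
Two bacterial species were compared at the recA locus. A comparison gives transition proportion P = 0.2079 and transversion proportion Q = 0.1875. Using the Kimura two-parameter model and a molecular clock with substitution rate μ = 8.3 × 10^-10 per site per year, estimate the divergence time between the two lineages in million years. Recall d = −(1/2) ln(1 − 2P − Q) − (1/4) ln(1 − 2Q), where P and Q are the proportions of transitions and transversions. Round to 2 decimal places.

349.27

Under the Kimura two-parameter model, d = −½ ln(1 − 2P − Q) − ¼ ln(1 − 2Q).
1 − 2P − Q = 0.3967, giving −½ ln(0.3967) = 0.462287.
1 − 2Q = 0.625, giving −¼ ln(0.625) = 0.117501.
d = 0.462287 + 0.117501 = 0.579788.
Under a molecular clock d = 2μt, so t = d/(2μ) = 0.579788 / (2 × 8.3 × 10^-10) = 349.27 million years.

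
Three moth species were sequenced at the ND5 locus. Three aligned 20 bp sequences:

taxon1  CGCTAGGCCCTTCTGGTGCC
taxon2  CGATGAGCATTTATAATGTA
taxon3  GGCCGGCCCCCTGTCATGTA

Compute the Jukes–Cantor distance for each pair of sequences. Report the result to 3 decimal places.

d(taxon1,taxon2) = 0.824, d(taxon1,taxon3) = 0.824, d(taxon2,taxon3) = 0.824

taxon1–taxon2: 10/20 sites differ → p = 0.5, d = −0.75 ln(1 − 0.666667) = 0.823960 ≈ 0.824.
taxon1–taxon3: 10/20 sites differ → p = 0.5, d = −0.75 ln(1 − 0.666667) = 0.823960 ≈ 0.824.
taxon2–taxon3: 10/20 sites differ → p = 0.5, d = −0.75 ln(1 − 0.666667) = 0.823960 ≈ 0.824.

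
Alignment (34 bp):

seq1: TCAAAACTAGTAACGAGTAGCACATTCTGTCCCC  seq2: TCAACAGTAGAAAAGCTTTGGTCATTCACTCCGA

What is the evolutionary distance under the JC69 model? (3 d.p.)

0.535

The sequences differ at 13 of 34 sites, so p = 13/34 ≈ 0.382353.
d = −(3/4) ln(1 − 4p/3) = −0.75 ln(1 − 0.509804) = −0.75 ln(0.490196)
  = −0.75 × (-0.712950) = 0.534713 substitutions/site.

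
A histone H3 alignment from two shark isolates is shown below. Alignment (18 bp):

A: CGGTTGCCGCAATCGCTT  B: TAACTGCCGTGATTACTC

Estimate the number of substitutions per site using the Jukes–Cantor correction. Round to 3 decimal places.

The sequences differ at 9 of 18 sites (1, 2, 3, 4, 10, 11, 14, 15, 18), so p = 9/18 = 0.5.
d = −(3/4) ln(1 − 4p/3) = −0.75 ln(1 − 0.666667) = −0.75 ln(0.333333)
  = −0.75 × (-1.098613) = 0.823960 substitutions/site.

0.824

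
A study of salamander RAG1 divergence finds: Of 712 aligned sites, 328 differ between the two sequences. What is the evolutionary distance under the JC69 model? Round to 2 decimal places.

0.71

p = 328/712 ≈ 0.460674.
d = −(3/4) ln(1 − 4p/3) = −0.75 ln(1 − 0.614232) = −0.75 ln(0.385768)
  = −0.75 × (-0.952519) = 0.714389 substitutions/site.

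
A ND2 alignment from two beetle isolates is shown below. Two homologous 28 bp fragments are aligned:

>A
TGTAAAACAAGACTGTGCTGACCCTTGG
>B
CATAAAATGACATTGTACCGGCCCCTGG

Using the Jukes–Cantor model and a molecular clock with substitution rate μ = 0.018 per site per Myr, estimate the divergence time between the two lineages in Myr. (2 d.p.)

The sequences differ at 10 of 28 sites (1, 2, 8, 9, 11, 13, 17, 19, 21, 25), so p = 10/28 ≈ 0.357143.
d = −(3/4) ln(1 − 4p/3) = −0.75 ln(1 − 0.476191) = −0.75 ln(0.523809)
  = −0.75 × (-0.646628) = 0.484971 substitutions/site.
Under a molecular clock d = 2μt, so t = d/(2μ) = 0.484971 / (2 × 0.018) = 13.47 Myr.

13.47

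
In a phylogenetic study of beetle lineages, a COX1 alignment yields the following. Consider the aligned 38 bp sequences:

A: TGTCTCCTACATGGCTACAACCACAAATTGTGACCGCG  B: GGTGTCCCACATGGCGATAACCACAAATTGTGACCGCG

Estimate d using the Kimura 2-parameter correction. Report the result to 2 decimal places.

0.14

Of 38 sites, 2 differences are transitions and 3 are transversions, so P = 2/38 ≈ 0.052632 and Q = 3/38 ≈ 0.078947.
Under the Kimura two-parameter model, d = −½ ln(1 − 2P − Q) − ¼ ln(1 − 2Q).
1 − 2P − Q = 0.815789, giving −½ ln(0.815789) = 0.101800.
1 − 2Q = 0.842106, giving −¼ ln(0.842106) = 0.042962.
d = 0.101800 + 0.042962 = 0.144762.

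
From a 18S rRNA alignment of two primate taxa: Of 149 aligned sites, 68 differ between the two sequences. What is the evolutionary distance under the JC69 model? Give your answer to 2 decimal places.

p = 68/149 ≈ 0.456376.
d = −(3/4) ln(1 − 4p/3) = −0.75 ln(1 − 0.608501) = −0.75 ln(0.391499)
  = −0.75 × (-0.937772) = 0.703329 substitutions/site.

0.70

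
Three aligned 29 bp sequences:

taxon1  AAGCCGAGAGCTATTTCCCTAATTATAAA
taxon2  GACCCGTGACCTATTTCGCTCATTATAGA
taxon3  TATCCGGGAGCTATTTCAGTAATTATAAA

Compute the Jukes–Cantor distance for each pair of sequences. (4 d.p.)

taxon1–taxon2: 7/29 sites differ → p ≈ 0.241379, d = −0.75 ln(1 − 0.321839) = 0.291278 ≈ 0.2913.
taxon1–taxon3: 5/29 sites differ → p ≈ 0.172414, d = −0.75 ln(1 − 0.229885) = 0.195912 ≈ 0.1959.
taxon2–taxon3: 8/29 sites differ → p ≈ 0.275862, d = −0.75 ln(1 − 0.367816) = 0.343931 ≈ 0.3439.

d(taxon1,taxon2) = 0.2913, d(taxon1,taxon3) = 0.1959, d(taxon2,taxon3) = 0.3439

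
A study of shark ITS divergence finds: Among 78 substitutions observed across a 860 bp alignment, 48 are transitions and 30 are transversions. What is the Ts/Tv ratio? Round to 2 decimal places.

1.60

R = 48/30 = 1.60.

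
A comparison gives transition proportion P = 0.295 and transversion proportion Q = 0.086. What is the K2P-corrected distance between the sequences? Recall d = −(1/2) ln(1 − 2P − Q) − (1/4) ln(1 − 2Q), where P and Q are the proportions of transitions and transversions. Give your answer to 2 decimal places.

Under the Kimura two-parameter model, d = −½ ln(1 − 2P − Q) − ¼ ln(1 − 2Q).
1 − 2P − Q = 0.324, giving −½ ln(0.324) = 0.563506.
1 − 2Q = 0.828, giving −¼ ln(0.828) = 0.047186.
d = 0.563506 + 0.047186 = 0.610692.

0.61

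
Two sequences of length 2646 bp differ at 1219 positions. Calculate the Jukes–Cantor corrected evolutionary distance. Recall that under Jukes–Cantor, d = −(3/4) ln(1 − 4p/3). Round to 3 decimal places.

p = 1219/2646 ≈ 0.460695.
d = −(3/4) ln(1 − 4p/3) = −0.75 ln(1 − 0.61426) = −0.75 ln(0.38574)
  = −0.75 × (-0.952592) = 0.714444 substitutions/site.

0.714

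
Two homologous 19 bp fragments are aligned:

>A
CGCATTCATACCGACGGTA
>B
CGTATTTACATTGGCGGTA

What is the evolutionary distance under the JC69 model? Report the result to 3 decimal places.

The sequences differ at 6 of 19 sites (3, 7, 9, 11, 12, 14), so p = 6/19 ≈ 0.315789.
d = −(3/4) ln(1 − 4p/3) = −0.75 ln(1 − 0.421052) = −0.75 ln(0.578948)
  = −0.75 × (-0.546543) = 0.409907 substitutions/site.

0.410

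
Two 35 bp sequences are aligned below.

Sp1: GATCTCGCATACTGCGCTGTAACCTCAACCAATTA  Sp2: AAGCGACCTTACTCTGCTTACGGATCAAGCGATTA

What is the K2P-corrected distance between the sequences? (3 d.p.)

0.713

Of 35 sites, 4 differences are transitions and 12 are transversions, so P = 4/35 ≈ 0.114286 and Q = 12/35 ≈ 0.342857.
Under the Kimura two-parameter model, d = −½ ln(1 − 2P − Q) − ¼ ln(1 − 2Q).
1 − 2P − Q = 0.428571, giving −½ ln(0.428571) = 0.423649.
1 − 2Q = 0.314286, giving −¼ ln(0.314286) = 0.289363.
d = 0.423649 + 0.289363 = 0.713012.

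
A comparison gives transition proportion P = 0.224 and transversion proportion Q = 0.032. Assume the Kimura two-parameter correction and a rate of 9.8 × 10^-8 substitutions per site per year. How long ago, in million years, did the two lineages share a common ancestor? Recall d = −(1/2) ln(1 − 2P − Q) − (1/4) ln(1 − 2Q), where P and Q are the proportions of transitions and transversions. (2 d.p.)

Under the Kimura two-parameter model, d = −½ ln(1 − 2P − Q) − ¼ ln(1 − 2Q).
1 − 2P − Q = 0.52, giving −½ ln(0.52) = 0.326963.
1 − 2Q = 0.936, giving −¼ ln(0.936) = 0.016535.
d = 0.326963 + 0.016535 = 0.343498.
Under a molecular clock d = 2μt, so t = d/(2μ) = 0.343498 / (2 × 9.8 × 10^-8) = 1.75 million years.

1.75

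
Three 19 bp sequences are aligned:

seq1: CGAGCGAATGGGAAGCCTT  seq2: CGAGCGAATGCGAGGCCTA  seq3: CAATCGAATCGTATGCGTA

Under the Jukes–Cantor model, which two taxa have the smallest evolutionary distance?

seq1–seq2: 3/19 differ, p = 0.158, d = 0.177.
seq1–seq3: 7/19 differ, p = 0.368, d = 0.507.
seq2–seq3: 7/19 differ, p = 0.368, d = 0.507.
The smallest distance is between seq1 and seq2.

seq1 and seq2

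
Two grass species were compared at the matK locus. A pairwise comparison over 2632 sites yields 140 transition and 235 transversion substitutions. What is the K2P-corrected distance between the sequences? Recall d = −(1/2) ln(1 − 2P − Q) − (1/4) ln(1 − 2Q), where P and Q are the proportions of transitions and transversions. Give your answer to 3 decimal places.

0.158

P = 140/2632 ≈ 0.053191 and Q = 235/2632 ≈ 0.089286.
Under the Kimura two-parameter model, d = −½ ln(1 − 2P − Q) − ¼ ln(1 − 2Q).
1 − 2P − Q = 0.804332, giving −½ ln(0.804332) = 0.108872.
1 − 2Q = 0.821428, giving −¼ ln(0.821428) = 0.049178.
d = 0.108872 + 0.049178 = 0.158050.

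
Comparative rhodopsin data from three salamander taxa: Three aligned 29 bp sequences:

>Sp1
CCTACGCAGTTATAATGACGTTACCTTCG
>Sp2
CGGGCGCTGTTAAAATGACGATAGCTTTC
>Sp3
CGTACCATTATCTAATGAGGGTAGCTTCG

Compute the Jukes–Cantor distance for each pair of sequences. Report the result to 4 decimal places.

d(Sp1,Sp2) = 0.4006, d(Sp1,Sp3) = 0.4618, d(Sp2,Sp3) = 0.6018

Sp1–Sp2: 9/29 sites differ → p ≈ 0.310345, d = −0.75 ln(1 − 0.413793) = 0.400562 ≈ 0.4006.
Sp1–Sp3: 10/29 sites differ → p ≈ 0.344828, d = −0.75 ln(1 − 0.459771) = 0.461822 ≈ 0.4618.
Sp2–Sp3: 12/29 sites differ → p ≈ 0.413793, d = −0.75 ln(1 − 0.551724) = 0.601760 ≈ 0.6018.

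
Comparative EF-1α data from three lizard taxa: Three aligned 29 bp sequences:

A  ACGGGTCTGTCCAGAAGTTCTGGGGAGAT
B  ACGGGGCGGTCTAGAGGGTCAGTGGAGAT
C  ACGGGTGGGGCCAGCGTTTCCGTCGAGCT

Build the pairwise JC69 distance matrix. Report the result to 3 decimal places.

d(A,B) = 0.291, d(A,C) = 0.462, d(B,C) = 0.462

A–B: 7/29 sites differ → p ≈ 0.241379, d = −0.75 ln(1 − 0.321839) = 0.291278 ≈ 0.291.
A–C: 10/29 sites differ → p ≈ 0.344828, d = −0.75 ln(1 − 0.459771) = 0.461822 ≈ 0.462.
B–C: 10/29 sites differ → p ≈ 0.344828, d = −0.75 ln(1 − 0.459771) = 0.461822 ≈ 0.462.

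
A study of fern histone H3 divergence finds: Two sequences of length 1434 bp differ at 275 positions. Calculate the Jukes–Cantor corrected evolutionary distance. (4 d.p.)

0.2215

p = 275/1434 ≈ 0.191771.
d = −(3/4) ln(1 − 4p/3) = −0.75 ln(1 − 0.255695) = −0.75 ln(0.744305)
  = −0.75 × (-0.295304) = 0.221478 substitutions/site.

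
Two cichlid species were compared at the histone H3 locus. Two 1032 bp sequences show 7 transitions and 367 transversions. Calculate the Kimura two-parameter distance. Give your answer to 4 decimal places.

0.5409

P = 7/1032 ≈ 0.006783 and Q = 367/1032 ≈ 0.35562.
Under the Kimura two-parameter model, d = −½ ln(1 − 2P − Q) − ¼ ln(1 − 2Q).
1 − 2P − Q = 0.630814, giving −½ ln(0.630814) = 0.230372.
1 − 2Q = 0.28876, giving −¼ ln(0.28876) = 0.310540.
d = 0.230372 + 0.310540 = 0.540912.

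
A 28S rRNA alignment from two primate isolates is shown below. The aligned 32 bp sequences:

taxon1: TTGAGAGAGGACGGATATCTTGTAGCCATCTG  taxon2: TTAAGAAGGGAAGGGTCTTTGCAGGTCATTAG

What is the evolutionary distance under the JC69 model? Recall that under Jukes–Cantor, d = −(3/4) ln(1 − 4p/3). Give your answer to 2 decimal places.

The sequences differ at 14 of 32 sites, so p = 14/32 = 0.4375.
d = −(3/4) ln(1 − 4p/3) = −0.75 ln(1 − 0.583333) = −0.75 ln(0.416667)
  = −0.75 × (-0.875468) = 0.656601 substitutions/site.

0.66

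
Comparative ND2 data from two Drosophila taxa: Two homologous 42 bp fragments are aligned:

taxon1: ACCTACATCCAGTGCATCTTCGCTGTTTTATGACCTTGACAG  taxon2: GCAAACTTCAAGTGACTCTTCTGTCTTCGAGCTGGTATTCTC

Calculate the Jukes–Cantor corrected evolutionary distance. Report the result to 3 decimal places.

0.899

The sequences differ at 22 of 42 sites, so p = 22/42 ≈ 0.52381.
d = −(3/4) ln(1 − 4p/3) = −0.75 ln(1 − 0.698413) = −0.75 ln(0.301587)
  = −0.75 × (-1.198697) = 0.899023 substitutions/site.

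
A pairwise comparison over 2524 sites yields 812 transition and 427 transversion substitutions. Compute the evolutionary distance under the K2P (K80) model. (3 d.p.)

0.941

P = 812/2524 ≈ 0.321712 and Q = 427/2524 ≈ 0.169176.
Under the Kimura two-parameter model, d = −½ ln(1 − 2P − Q) − ¼ ln(1 − 2Q).
1 − 2P − Q = 0.1874, giving −½ ln(0.1874) = 0.837255.
1 − 2Q = 0.661648, giving −¼ ln(0.661648) = 0.103255.
d = 0.837255 + 0.103255 = 0.940510.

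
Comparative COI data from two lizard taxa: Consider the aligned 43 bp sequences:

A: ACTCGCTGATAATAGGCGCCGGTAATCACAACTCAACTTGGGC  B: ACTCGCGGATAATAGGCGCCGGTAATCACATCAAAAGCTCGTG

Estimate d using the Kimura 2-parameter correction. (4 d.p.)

Of 43 sites, 1 differences are transitions and 8 are transversions, so P = 1/43 ≈ 0.023256 and Q = 8/43 ≈ 0.186047.
Under the Kimura two-parameter model, d = −½ ln(1 − 2P − Q) − ¼ ln(1 − 2Q).
1 − 2P − Q = 0.767441, giving −½ ln(0.767441) = 0.132347.
1 − 2Q = 0.627906, giving −¼ ln(0.627906) = 0.116341.
d = 0.132347 + 0.116341 = 0.248688.

0.2487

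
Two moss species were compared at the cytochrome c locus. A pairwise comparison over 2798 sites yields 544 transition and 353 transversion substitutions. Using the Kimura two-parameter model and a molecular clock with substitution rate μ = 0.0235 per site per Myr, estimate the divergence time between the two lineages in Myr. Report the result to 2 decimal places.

P = 544/2798 ≈ 0.194425 and Q = 353/2798 ≈ 0.126162.
Under the Kimura two-parameter model, d = −½ ln(1 − 2P − Q) − ¼ ln(1 − 2Q).
1 − 2P − Q = 0.484988, giving −½ ln(0.484988) = 0.361816.
1 − 2Q = 0.747676, giving −¼ ln(0.747676) = 0.072696.
d = 0.361816 + 0.072696 = 0.434512.
Under a molecular clock d = 2μt, so t = d/(2μ) = 0.434512 / (2 × 0.0235) = 9.24 Myr.

9.24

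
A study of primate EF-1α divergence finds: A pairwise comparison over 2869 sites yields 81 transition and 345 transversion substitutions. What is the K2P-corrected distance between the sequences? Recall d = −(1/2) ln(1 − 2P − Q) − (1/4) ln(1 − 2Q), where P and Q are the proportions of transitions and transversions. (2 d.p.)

0.17

P = 81/2869 ≈ 0.028233 and Q = 345/2869 ≈ 0.120251.
Under the Kimura two-parameter model, d = −½ ln(1 − 2P − Q) − ¼ ln(1 − 2Q).
1 − 2P − Q = 0.823283, giving −½ ln(0.823283) = 0.097228.
1 − 2Q = 0.759498, giving −¼ ln(0.759498) = 0.068774.
d = 0.097228 + 0.068774 = 0.166002.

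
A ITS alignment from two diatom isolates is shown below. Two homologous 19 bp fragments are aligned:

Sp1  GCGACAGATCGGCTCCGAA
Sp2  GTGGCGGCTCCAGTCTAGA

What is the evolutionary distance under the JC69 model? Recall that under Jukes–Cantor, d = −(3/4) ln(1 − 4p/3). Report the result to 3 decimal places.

0.907

The sequences differ at 10 of 19 sites (2, 4, 6, 8, 11, 12, 13, 16, 17, 18), so p = 10/19 ≈ 0.526316.
d = −(3/4) ln(1 − 4p/3) = −0.75 ln(1 − 0.701755) = −0.75 ln(0.298245)
  = −0.75 × (-1.209840) = 0.907380 substitutions/site.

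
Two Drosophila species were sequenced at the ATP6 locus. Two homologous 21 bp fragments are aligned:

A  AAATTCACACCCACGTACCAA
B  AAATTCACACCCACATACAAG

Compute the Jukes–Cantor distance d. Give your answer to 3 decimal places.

The sequences differ at 3 of 21 sites (15, 19, 21), so p = 3/21 ≈ 0.142857.
d = −(3/4) ln(1 − 4p/3) = −0.75 ln(1 − 0.190476) = −0.75 ln(0.809524)
  = −0.75 × (-0.211309) = 0.158482 substitutions/site.

0.158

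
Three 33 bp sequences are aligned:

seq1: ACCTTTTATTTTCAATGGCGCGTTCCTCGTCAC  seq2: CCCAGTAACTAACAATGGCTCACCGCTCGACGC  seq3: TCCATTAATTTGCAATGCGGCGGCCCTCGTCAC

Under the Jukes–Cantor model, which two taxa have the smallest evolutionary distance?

seq1 and seq3

seq1–seq2: 14/33 differ, p = 0.424, d = 0.625.
seq1–seq3: 8/33 differ, p = 0.242, d = 0.293.
seq2–seq3: 13/33 differ, p = 0.394, d = 0.559.
The smallest distance is between seq1 and seq3.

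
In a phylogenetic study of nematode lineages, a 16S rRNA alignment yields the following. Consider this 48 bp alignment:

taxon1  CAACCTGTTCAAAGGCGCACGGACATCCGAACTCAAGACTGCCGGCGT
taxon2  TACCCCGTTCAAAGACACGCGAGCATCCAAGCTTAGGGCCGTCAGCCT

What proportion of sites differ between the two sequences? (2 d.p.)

The sequences differ at 17 of 48 positions.
p = 17/48 = 0.354166… ≈ 0.35 (to 2 d.p.).

0.35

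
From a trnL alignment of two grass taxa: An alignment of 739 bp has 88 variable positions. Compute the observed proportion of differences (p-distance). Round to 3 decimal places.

p = 88/739 = 0.119079… ≈ 0.119 (to 3 d.p.).

0.119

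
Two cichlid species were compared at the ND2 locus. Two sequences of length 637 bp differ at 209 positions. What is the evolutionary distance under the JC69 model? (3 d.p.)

0.431

p = 209/637 ≈ 0.3281.
d = −(3/4) ln(1 − 4p/3) = −0.75 ln(1 − 0.437467) = −0.75 ln(0.562533)
  = −0.75 × (-0.575305) = 0.431479 substitutions/site.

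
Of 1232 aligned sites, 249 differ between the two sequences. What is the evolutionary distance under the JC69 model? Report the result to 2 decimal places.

0.24

p = 249/1232 ≈ 0.20211.
d = −(3/4) ln(1 − 4p/3) = −0.75 ln(1 − 0.26948) = −0.75 ln(0.73052)
  = −0.75 × (-0.313999) = 0.235499 substitutions/site.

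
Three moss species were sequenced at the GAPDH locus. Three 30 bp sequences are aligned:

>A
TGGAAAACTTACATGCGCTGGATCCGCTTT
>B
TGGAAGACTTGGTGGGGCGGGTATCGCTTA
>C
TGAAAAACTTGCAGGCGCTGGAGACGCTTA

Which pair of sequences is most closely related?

A and C

A–B: 11/30 differ, p = 0.367, d = 0.503.
A–C: 6/30 differ, p = 0.200, d = 0.233.
B–C: 9/30 differ, p = 0.300, d = 0.383.
The smallest distance is between A and C.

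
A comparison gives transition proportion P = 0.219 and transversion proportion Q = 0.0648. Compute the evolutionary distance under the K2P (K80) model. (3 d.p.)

0.384

Under the Kimura two-parameter model, d = −½ ln(1 − 2P − Q) − ¼ ln(1 − 2Q).
1 − 2P − Q = 0.4972, giving −½ ln(0.4972) = 0.349381.
1 − 2Q = 0.8704, giving −¼ ln(0.8704) = 0.034701.
d = 0.349381 + 0.034701 = 0.384082.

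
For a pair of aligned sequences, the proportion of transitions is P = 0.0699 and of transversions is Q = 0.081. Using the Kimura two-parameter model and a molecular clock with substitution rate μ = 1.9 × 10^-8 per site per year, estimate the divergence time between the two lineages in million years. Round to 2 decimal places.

Under the Kimura two-parameter model, d = −½ ln(1 − 2P − Q) − ¼ ln(1 − 2Q).
1 − 2P − Q = 0.7792, giving −½ ln(0.7792) = 0.124744.
1 − 2Q = 0.838, giving −¼ ln(0.838) = 0.044184.
d = 0.124744 + 0.044184 = 0.168928.
Under a molecular clock d = 2μt, so t = d/(2μ) = 0.168928 / (2 × 1.9 × 10^-8) = 4.45 million years.

4.45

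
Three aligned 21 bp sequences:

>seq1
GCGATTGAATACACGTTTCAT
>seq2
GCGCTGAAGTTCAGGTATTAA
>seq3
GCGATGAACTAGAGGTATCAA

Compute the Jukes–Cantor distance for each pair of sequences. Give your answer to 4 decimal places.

d(seq1,seq2) = 0.6355, d(seq1,seq3) = 0.4408, d(seq2,seq3) = 0.2865

seq1–seq2: 9/21 sites differ → p ≈ 0.428571, d = −0.75 ln(1 − 0.571428) = 0.635472 ≈ 0.6355.
seq1–seq3: 7/21 sites differ → p ≈ 0.333333, d = −0.75 ln(1 − 0.444444) = 0.440839 ≈ 0.4408.
seq2–seq3: 5/21 sites differ → p ≈ 0.238095, d = −0.75 ln(1 − 0.31746) = 0.286451 ≈ 0.2865.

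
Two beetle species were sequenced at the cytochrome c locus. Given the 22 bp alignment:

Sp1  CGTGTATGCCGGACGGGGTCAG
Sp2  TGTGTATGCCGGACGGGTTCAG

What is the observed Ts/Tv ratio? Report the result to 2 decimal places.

1.00

Transitions are A↔G and C↔T; transversions are all other mismatches.
Transitions: 1. Transversions: 1.
R = 1/1 = 1.00.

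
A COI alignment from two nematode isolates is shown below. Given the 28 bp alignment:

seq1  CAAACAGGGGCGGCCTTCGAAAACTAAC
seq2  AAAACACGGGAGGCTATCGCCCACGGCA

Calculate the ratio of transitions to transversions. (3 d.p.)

0.200

Transitions are A↔G and C↔T; transversions are all other mismatches.
Transitions: 2. Transversions: 10.
R = 2/10 = 0.200.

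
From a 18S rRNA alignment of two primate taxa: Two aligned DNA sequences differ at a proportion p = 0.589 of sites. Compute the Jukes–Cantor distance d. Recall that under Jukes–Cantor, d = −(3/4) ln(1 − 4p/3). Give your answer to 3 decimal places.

1.154

d = −(3/4) ln(1 − 4p/3) = −0.75 ln(1 − 0.785333) = −0.75 ln(0.214667)
  = −0.75 × (-1.538667) = 1.154000 substitutions/site.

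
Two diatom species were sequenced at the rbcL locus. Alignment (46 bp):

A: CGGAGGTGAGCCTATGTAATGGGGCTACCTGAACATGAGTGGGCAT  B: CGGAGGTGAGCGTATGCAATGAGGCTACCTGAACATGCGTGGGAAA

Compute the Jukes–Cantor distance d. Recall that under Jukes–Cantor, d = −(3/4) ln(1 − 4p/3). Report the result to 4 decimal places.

0.1433

The sequences differ at 6 of 46 sites (12, 17, 22, 38, 44, 46), so p = 6/46 ≈ 0.130435.
d = −(3/4) ln(1 − 4p/3) = −0.75 ln(1 − 0.173913) = −0.75 ln(0.826087)
  = −0.75 × (-0.191055) = 0.143291 substitutions/site.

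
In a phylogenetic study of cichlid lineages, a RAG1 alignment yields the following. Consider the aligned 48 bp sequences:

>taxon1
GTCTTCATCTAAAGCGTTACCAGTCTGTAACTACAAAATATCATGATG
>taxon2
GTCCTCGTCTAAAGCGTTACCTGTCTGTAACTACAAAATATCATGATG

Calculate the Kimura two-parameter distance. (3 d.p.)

Of 48 sites, 2 differences are transitions and 1 are transversions, so P = 2/48 ≈ 0.041667 and Q = 1/48 ≈ 0.020833.
Under the Kimura two-parameter model, d = −½ ln(1 − 2P − Q) − ¼ ln(1 − 2Q).
1 − 2P − Q = 0.895833, giving −½ ln(0.895833) = 0.055001.
1 − 2Q = 0.958334, giving −¼ ln(0.958334) = 0.010640.
d = 0.055001 + 0.010640 = 0.065641.

0.066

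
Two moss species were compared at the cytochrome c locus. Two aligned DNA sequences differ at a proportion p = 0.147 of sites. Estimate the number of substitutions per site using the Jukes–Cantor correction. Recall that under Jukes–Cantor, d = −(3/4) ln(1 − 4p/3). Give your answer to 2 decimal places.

d = −(3/4) ln(1 − 4p/3) = −0.75 ln(1 − 0.196) = −0.75 ln(0.804)
  = −0.75 × (-0.218156) = 0.163617 substitutions/site.

0.16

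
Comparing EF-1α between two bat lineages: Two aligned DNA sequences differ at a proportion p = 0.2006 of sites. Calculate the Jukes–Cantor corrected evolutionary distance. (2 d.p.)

d = −(3/4) ln(1 − 4p/3) = −0.75 ln(1 − 0.267467) = −0.75 ln(0.732533)
  = −0.75 × (-0.311247) = 0.233435 substitutions/site.

0.23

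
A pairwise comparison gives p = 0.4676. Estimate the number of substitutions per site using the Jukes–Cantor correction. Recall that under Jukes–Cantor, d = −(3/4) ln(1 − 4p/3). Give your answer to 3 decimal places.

0.733

d = −(3/4) ln(1 − 4p/3) = −0.75 ln(1 − 0.623467) = −0.75 ln(0.376533)
  = −0.75 × (-0.976750) = 0.732563 substitutions/site.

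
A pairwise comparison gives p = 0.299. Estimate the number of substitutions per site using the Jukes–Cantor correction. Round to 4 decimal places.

d = −(3/4) ln(1 − 4p/3) = −0.75 ln(1 − 0.398667) = −0.75 ln(0.601333)
  = −0.75 × (-0.508606) = 0.381455 substitutions/site.

0.3815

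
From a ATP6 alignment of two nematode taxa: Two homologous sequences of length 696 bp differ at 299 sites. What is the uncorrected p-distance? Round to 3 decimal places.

0.430

p = 299/696 = 0.429597… ≈ 0.430 (to 3 d.p.).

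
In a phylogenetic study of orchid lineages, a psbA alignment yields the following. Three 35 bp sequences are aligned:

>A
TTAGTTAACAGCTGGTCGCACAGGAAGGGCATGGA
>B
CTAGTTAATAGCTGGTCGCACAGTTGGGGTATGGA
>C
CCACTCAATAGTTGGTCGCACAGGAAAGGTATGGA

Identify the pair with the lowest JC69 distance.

A–B: 6/35 differ, p = 0.171, d = 0.195.
A–C: 8/35 differ, p = 0.229, d = 0.273.
B–C: 8/35 differ, p = 0.229, d = 0.273.
The smallest distance is between A and B.

A and B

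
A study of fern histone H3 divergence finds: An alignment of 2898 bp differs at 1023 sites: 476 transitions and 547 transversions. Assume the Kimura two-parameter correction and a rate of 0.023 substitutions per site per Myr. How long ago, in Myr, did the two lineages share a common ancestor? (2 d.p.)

P = 476/2898 ≈ 0.164251 and Q = 547/2898 ≈ 0.188751.
Under the Kimura two-parameter model, d = −½ ln(1 − 2P − Q) − ¼ ln(1 − 2Q).
1 − 2P − Q = 0.482747, giving −½ ln(0.482747) = 0.364131.
1 − 2Q = 0.622498, giving −¼ ln(0.622498) = 0.118504.
d = 0.364131 + 0.118504 = 0.482635.
Under a molecular clock d = 2μt, so t = d/(2μ) = 0.482635 / (2 × 0.023) = 10.49 Myr.

10.49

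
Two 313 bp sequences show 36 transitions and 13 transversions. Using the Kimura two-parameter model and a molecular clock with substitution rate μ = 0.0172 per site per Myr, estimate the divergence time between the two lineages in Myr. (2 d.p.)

5.24

P = 36/313 ≈ 0.115016 and Q = 13/313 ≈ 0.041534.
Under the Kimura two-parameter model, d = −½ ln(1 − 2P − Q) − ¼ ln(1 − 2Q).
1 − 2P − Q = 0.728434, giving −½ ln(0.728434) = 0.158429.
1 − 2Q = 0.916932, giving −¼ ln(0.916932) = 0.021680.
d = 0.158429 + 0.021680 = 0.180109.
Under a molecular clock d = 2μt, so t = d/(2μ) = 0.180109 / (2 × 0.0172) = 5.24 Myr.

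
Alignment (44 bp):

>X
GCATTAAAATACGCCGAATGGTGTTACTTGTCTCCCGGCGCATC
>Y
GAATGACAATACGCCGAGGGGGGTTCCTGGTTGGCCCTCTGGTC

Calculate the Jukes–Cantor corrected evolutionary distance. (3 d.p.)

The sequences differ at 16 of 44 sites, so p = 16/44 ≈ 0.363636.
d = −(3/4) ln(1 − 4p/3) = −0.75 ln(1 − 0.484848) = −0.75 ln(0.515152)
  = −0.75 × (-0.663293) = 0.497470 substitutions/site.

0.497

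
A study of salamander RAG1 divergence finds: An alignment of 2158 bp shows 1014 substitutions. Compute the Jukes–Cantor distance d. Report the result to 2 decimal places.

p = 1014/2158 ≈ 0.46988.
d = −(3/4) ln(1 − 4p/3) = −0.75 ln(1 − 0.626507) = −0.75 ln(0.373493)
  = −0.75 × (-0.984856) = 0.738642 substitutions/site.

0.74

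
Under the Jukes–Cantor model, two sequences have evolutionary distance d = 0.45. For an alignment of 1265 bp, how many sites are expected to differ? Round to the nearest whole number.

428

Invert JC69: p = (3/4)(1 − e^(−4d/3)) = 0.75 × (1 − e^(-0.6)) = 0.75 × (1 − 0.548812) = 0.338391.
Expected differing sites = pL ≈ 0.338391 × 1265 = 428.064615 ≈ 428.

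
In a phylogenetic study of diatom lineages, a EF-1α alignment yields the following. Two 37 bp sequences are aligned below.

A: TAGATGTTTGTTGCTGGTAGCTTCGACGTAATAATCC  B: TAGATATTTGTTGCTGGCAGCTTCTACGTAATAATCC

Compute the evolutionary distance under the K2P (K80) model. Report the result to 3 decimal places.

Of 37 sites, 2 differences are transitions and 1 are transversions, so P = 2/37 ≈ 0.054054 and Q = 1/37 ≈ 0.027027.
Under the Kimura two-parameter model, d = −½ ln(1 − 2P − Q) − ¼ ln(1 − 2Q).
1 − 2P − Q = 0.864865, giving −½ ln(0.864865) = 0.072591.
1 − 2Q = 0.945946, giving −¼ ln(0.945946) = 0.013892.
d = 0.072591 + 0.013892 = 0.086483.

0.086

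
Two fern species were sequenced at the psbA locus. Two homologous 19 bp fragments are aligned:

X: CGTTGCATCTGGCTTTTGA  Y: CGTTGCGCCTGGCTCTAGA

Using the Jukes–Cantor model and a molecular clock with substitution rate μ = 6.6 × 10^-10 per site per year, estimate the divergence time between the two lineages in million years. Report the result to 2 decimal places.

187.20

The sequences differ at 4 of 19 sites (7, 8, 15, 17), so p = 4/19 ≈ 0.210526.
d = −(3/4) ln(1 − 4p/3) = −0.75 ln(1 − 0.280701) = −0.75 ln(0.719299)
  = −0.75 × (-0.329478) = 0.247109 substitutions/site.
Under a molecular clock d = 2μt, so t = d/(2μ) = 0.247109 / (2 × 6.6 × 10^-10) = 187.20 million years.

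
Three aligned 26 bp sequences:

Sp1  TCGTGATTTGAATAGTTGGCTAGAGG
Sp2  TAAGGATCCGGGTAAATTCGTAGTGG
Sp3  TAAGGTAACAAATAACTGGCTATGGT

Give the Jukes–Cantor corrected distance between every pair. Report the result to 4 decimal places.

d(Sp1,Sp2) = 0.8240, d(Sp1,Sp3) = 0.8240, d(Sp2,Sp3) = 0.8240

Sp1–Sp2: 13/26 sites differ → p = 0.5, d = −0.75 ln(1 − 0.666667) = 0.823960 ≈ 0.8240.
Sp1–Sp3: 13/26 sites differ → p = 0.5, d = −0.75 ln(1 − 0.666667) = 0.823960 ≈ 0.8240.
Sp2–Sp3: 13/26 sites differ → p = 0.5, d = −0.75 ln(1 − 0.666667) = 0.823960 ≈ 0.8240.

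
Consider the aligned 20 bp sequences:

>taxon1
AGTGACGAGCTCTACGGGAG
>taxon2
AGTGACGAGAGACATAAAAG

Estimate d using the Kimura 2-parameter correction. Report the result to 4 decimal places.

0.6141

Of 20 sites, 5 differences are transitions and 3 are transversions, so P = 5/20 = 0.25 and Q = 3/20 = 0.15.
Under the Kimura two-parameter model, d = −½ ln(1 − 2P − Q) − ¼ ln(1 − 2Q).
1 − 2P − Q = 0.35, giving −½ ln(0.35) = 0.524911.
1 − 2Q = 0.7, giving −¼ ln(0.7) = 0.089169.
d = 0.524911 + 0.089169 = 0.614080.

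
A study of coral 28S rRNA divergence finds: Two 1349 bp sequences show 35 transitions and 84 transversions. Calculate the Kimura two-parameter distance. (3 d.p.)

0.094

P = 35/1349 ≈ 0.025945 and Q = 84/1349 ≈ 0.062268.
Under the Kimura two-parameter model, d = −½ ln(1 − 2P − Q) − ¼ ln(1 − 2Q).
1 − 2P − Q = 0.885842, giving −½ ln(0.885842) = 0.060608.
1 − 2Q = 0.875464, giving −¼ ln(0.875464) = 0.033250.
d = 0.060608 + 0.033250 = 0.093858.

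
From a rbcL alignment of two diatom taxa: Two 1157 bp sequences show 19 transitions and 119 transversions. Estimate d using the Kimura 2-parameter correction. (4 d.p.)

0.1305

P = 19/1157 ≈ 0.016422 and Q = 119/1157 ≈ 0.102852.
Under the Kimura two-parameter model, d = −½ ln(1 − 2P − Q) − ¼ ln(1 − 2Q).
1 − 2P − Q = 0.864304, giving −½ ln(0.864304) = 0.072915.
1 − 2Q = 0.794296, giving −¼ ln(0.794296) = 0.057575.
d = 0.072915 + 0.057575 = 0.130490.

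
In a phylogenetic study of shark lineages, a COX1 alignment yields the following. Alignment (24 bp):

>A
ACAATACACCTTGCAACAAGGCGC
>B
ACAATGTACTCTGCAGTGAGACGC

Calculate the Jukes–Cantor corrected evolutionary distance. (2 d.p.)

0.44

The sequences differ at 8 of 24 sites (6, 7, 10, 11, 16, 17, 18, 21), so p = 8/24 ≈ 0.333333.
d = −(3/4) ln(1 − 4p/3) = −0.75 ln(1 − 0.444444) = −0.75 ln(0.555556)
  = −0.75 × (-0.587786) = 0.440840 substitutions/site.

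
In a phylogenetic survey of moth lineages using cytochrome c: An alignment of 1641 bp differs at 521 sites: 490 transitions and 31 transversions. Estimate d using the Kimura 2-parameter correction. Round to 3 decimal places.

0.488

P = 490/1641 ≈ 0.298598 and Q = 31/1641 ≈ 0.018891.
Under the Kimura two-parameter model, d = −½ ln(1 − 2P − Q) − ¼ ln(1 − 2Q).
1 − 2P − Q = 0.383913, giving −½ ln(0.383913) = 0.478670.
1 − 2Q = 0.962218, giving −¼ ln(0.962218) = 0.009629.
d = 0.478670 + 0.009629 = 0.488299.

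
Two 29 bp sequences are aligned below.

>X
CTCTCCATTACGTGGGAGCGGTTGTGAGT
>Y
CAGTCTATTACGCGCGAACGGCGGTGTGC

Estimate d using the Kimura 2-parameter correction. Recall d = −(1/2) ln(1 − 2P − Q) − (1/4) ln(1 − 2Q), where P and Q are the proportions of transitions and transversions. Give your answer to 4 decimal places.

Of 29 sites, 5 differences are transitions and 5 are transversions, so P = 5/29 ≈ 0.172414 and Q = 5/29 ≈ 0.172414.
Under the Kimura two-parameter model, d = −½ ln(1 − 2P − Q) − ¼ ln(1 − 2Q).
1 − 2P − Q = 0.482758, giving −½ ln(0.482758) = 0.364120.
1 − 2Q = 0.655172, giving −¼ ln(0.655172) = 0.105714.
d = 0.364120 + 0.105714 = 0.469834.

0.4698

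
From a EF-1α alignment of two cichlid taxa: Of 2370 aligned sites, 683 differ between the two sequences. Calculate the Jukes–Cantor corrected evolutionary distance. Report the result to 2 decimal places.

0.36

p = 683/2370 ≈ 0.288186.
d = −(3/4) ln(1 − 4p/3) = −0.75 ln(1 − 0.384248) = −0.75 ln(0.615752)
  = −0.75 × (-0.484911) = 0.363683 substitutions/site.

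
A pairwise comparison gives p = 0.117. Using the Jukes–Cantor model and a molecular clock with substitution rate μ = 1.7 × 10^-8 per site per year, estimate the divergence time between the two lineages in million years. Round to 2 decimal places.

d = −(3/4) ln(1 − 4p/3) = −0.75 ln(1 − 0.156) = −0.75 ln(0.844)
  = −0.75 × (-0.169603) = 0.127202 substitutions/site.
Under a molecular clock d = 2μt, so t = d/(2μ) = 0.127202 / (2 × 1.7 × 10^-8) = 3.74 million years.

3.74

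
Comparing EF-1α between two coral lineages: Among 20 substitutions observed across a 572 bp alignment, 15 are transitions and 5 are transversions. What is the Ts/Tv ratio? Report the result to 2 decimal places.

3.00

R = 15/5 = 3.00.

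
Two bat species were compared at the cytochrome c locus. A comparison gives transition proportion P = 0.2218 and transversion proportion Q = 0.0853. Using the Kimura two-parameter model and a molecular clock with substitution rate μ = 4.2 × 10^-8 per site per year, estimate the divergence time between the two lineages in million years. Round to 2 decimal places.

5.04

Under the Kimura two-parameter model, d = −½ ln(1 − 2P − Q) − ¼ ln(1 − 2Q).
1 − 2P − Q = 0.4711, giving −½ ln(0.4711) = 0.376342.
1 − 2Q = 0.8294, giving −¼ ln(0.8294) = 0.046763.
d = 0.376342 + 0.046763 = 0.423105.
Under a molecular clock d = 2μt, so t = d/(2μ) = 0.423105 / (2 × 4.2 × 10^-8) = 5.04 million years.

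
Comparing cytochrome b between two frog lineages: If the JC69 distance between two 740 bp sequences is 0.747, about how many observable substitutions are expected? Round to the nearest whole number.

350

Invert JC69: p = (3/4)(1 − e^(−4d/3)) = 0.75 × (1 − e^(-0.996)) = 0.75 × (1 − 0.369354) = 0.472985.
Expected differing sites = pL ≈ 0.472985 × 740 = 350.0089 ≈ 350.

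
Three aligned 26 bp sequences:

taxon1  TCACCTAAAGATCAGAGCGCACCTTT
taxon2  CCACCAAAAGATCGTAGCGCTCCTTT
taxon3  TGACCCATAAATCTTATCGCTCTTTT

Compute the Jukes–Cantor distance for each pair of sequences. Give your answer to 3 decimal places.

taxon1–taxon2: 5/26 sites differ → p ≈ 0.192308, d = −0.75 ln(1 − 0.256411) = 0.222200 ≈ 0.222.
taxon1–taxon3: 9/26 sites differ → p ≈ 0.346154, d = −0.75 ln(1 − 0.461539) = 0.464280 ≈ 0.464.
taxon2–taxon3: 8/26 sites differ → p ≈ 0.307692, d = −0.75 ln(1 − 0.410256) = 0.396050 ≈ 0.396.

d(taxon1,taxon2) = 0.222, d(taxon1,taxon3) = 0.464, d(taxon2,taxon3) = 0.396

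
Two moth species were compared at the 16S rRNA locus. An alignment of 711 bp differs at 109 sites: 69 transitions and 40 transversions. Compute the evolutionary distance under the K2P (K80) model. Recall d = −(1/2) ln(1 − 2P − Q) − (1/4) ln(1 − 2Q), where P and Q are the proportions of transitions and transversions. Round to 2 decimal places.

P = 69/711 ≈ 0.097046 and Q = 40/711 ≈ 0.056259.
Under the Kimura two-parameter model, d = −½ ln(1 − 2P − Q) − ¼ ln(1 − 2Q).
1 − 2P − Q = 0.749649, giving −½ ln(0.749649) = 0.144075.
1 − 2Q = 0.887482, giving −¼ ln(0.887482) = 0.029842.
d = 0.144075 + 0.029842 = 0.173917.

0.17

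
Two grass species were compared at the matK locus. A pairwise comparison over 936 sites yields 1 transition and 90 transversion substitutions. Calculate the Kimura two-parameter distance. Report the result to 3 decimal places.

P = 1/936 ≈ 0.001068 and Q = 90/936 ≈ 0.096154.
Under the Kimura two-parameter model, d = −½ ln(1 − 2P − Q) − ¼ ln(1 − 2Q).
1 − 2P − Q = 0.90171, giving −½ ln(0.90171) = 0.051731.
1 − 2Q = 0.807692, giving −¼ ln(0.807692) = 0.053394.
d = 0.051731 + 0.053394 = 0.105125.

0.105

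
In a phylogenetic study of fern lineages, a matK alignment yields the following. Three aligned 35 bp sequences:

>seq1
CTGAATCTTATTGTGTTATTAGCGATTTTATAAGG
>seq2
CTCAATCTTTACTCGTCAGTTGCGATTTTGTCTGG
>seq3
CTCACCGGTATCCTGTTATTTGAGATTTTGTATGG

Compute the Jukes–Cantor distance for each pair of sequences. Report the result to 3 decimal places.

seq1–seq2: 12/35 sites differ → p ≈ 0.342857, d = −0.75 ln(1 − 0.457143) = 0.458182 ≈ 0.458.
seq1–seq3: 11/35 sites differ → p ≈ 0.314286, d = −0.75 ln(1 − 0.419048) = 0.407315 ≈ 0.407.
seq2–seq3: 12/35 sites differ → p ≈ 0.342857, d = −0.75 ln(1 − 0.457143) = 0.458182 ≈ 0.458.

d(seq1,seq2) = 0.458, d(seq1,seq3) = 0.407, d(seq2,seq3) = 0.458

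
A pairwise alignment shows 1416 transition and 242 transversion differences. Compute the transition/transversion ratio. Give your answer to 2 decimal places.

5.85

R = 1416/242 = 5.851239… ≈ 5.85 (to 2 d.p.).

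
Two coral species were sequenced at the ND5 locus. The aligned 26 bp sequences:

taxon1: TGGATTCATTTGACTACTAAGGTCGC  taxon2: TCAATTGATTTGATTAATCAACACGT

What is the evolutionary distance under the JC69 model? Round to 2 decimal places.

The sequences differ at 10 of 26 sites (2, 3, 7, 14, 17, 19, 21, 22, 23, 26), so p = 10/26 ≈ 0.384615.
d = −(3/4) ln(1 − 4p/3) = −0.75 ln(1 − 0.51282) = −0.75 ln(0.48718)
  = −0.75 × (-0.719122) = 0.539342 substitutions/site.

0.54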